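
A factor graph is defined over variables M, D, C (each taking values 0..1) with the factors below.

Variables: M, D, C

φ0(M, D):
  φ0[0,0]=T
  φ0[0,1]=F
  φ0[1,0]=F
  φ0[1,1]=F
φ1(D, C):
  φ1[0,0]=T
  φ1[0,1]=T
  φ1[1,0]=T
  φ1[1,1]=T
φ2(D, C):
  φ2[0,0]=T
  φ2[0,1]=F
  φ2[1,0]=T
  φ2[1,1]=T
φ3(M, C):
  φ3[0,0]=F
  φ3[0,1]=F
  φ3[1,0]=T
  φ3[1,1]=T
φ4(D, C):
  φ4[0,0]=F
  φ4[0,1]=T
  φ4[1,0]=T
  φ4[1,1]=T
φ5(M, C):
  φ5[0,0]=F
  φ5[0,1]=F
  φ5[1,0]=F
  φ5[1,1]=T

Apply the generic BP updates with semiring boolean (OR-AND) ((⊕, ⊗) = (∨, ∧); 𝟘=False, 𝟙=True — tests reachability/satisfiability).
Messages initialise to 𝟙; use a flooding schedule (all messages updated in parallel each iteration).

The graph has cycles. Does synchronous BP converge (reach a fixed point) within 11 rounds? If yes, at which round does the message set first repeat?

CONVERGED at round 7

init: all messages = 𝟙 over 2 values
r1 m[φ0→M] = [T, F]
r1 m[φ0→D] = [T, F]
r1 m[φ1→D] = [T, T]
r1 m[φ1→C] = [T, T]
r1 m[φ2→D] = [T, T]
r1 m[φ2→C] = [T, T]
r1 m[φ3→M] = [F, T]
r1 m[φ3→C] = [T, T]
r1 m[φ4→D] = [T, T]
r1 m[φ4→C] = [T, T]
r1 m[φ5→M] = [F, T]
r1 m[φ5→C] = [F, T]
r1 m[M→φ0] = [T, T]
r1 m[M→φ3] = [T, T]
r1 m[M→φ5] = [T, T]
r1 m[D→φ0] = [T, T]
r1 m[D→φ1] = [T, T]
r1 m[D→φ2] = [T, T]
r1 m[D→φ4] = [T, T]
r1 m[C→φ1] = [T, T]
r1 m[C→φ2] = [T, T]
r1 m[C→φ3] = [T, T]
r1 m[C→φ4] = [T, T]
r1 m[C→φ5] = [T, T]
r2 m[φ0→M] = [T, F]
r2 m[φ0→D] = [T, F]
r2 m[φ1→D] = [T, T]
r2 m[φ1→C] = [T, T]
r2 m[φ2→D] = [T, T]
r2 m[φ2→C] = [T, T]
r2 m[φ3→M] = [F, T]
r2 m[φ3→C] = [T, T]
r2 m[φ4→D] = [T, T]
r2 m[φ4→C] = [T, T]
r2 m[φ5→M] = [F, T]
r2 m[φ5→C] = [F, T]
r2 m[M→φ0] = [F, T]
r2 m[M→φ3] = [F, F]
r2 m[M→φ5] = [F, F]
r2 m[D→φ0] = [T, T]
r2 m[D→φ1] = [T, F]
r2 m[D→φ2] = [T, F]
r2 m[D→φ4] = [T, F]
r2 m[C→φ1] = [F, T]
r2 m[C→φ2] = [F, T]
r2 m[C→φ3] = [F, T]
r2 m[C→φ4] = [F, T]
r2 m[C→φ5] = [T, T]
r3 m[φ0→M] = [T, F]
r3 m[φ0→D] = [F, F]
r3 m[φ1→D] = [T, T]
r3 m[φ1→C] = [T, T]
r3 m[φ2→D] = [F, T]
r3 m[φ2→C] = [T, F]
r3 m[φ3→M] = [F, T]
r3 m[φ3→C] = [F, F]
r3 m[φ4→D] = [T, T]
r3 m[φ4→C] = [F, T]
r3 m[φ5→M] = [F, T]
r3 m[φ5→C] = [F, F]
r3 m[M→φ0] = [F, T]
r3 m[M→φ3] = [F, F]
r3 m[M→φ5] = [F, F]
r3 m[D→φ0] = [T, T]
r3 m[D→φ1] = [T, F]
r3 m[D→φ2] = [T, F]
r3 m[D→φ4] = [T, F]
r3 m[C→φ1] = [F, T]
r3 m[C→φ2] = [F, T]
r3 m[C→φ3] = [F, T]
r3 m[C→φ4] = [F, T]
r3 m[C→φ5] = [T, T]
r4 m[φ0→M] = [T, F]
r4 m[φ0→D] = [F, F]
r4 m[φ1→D] = [T, T]
r4 m[φ1→C] = [T, T]
r4 m[φ2→D] = [F, T]
r4 m[φ2→C] = [T, F]
r4 m[φ3→M] = [F, T]
r4 m[φ3→C] = [F, F]
r4 m[φ4→D] = [T, T]
r4 m[φ4→C] = [F, T]
r4 m[φ5→M] = [F, T]
r4 m[φ5→C] = [F, F]
r4 m[M→φ0] = [F, T]
r4 m[M→φ3] = [F, F]
r4 m[M→φ5] = [F, F]
r4 m[D→φ0] = [F, T]
r4 m[D→φ1] = [F, F]
r4 m[D→φ2] = [F, F]
r4 m[D→φ4] = [F, F]
r4 m[C→φ1] = [F, F]
r4 m[C→φ2] = [F, F]
r4 m[C→φ3] = [F, F]
r4 m[C→φ4] = [F, F]
r4 m[C→φ5] = [F, F]
r5 m[φ0→M] = [F, F]
r5 m[φ0→D] = [F, F]
r5 m[φ1→D] = [F, F]
r5 m[φ1→C] = [F, F]
r5 m[φ2→D] = [F, F]
r5 m[φ2→C] = [F, F]
r5 m[φ3→M] = [F, F]
r5 m[φ3→C] = [F, F]
r5 m[φ4→D] = [F, F]
r5 m[φ4→C] = [F, F]
r5 m[φ5→M] = [F, F]
r5 m[φ5→C] = [F, F]
r5 m[M→φ0] = [F, T]
r5 m[M→φ3] = [F, F]
r5 m[M→φ5] = [F, F]
r5 m[D→φ0] = [F, T]
r5 m[D→φ1] = [F, F]
r5 m[D→φ2] = [F, F]
r5 m[D→φ4] = [F, F]
r5 m[C→φ1] = [F, F]
r5 m[C→φ2] = [F, F]
r5 m[C→φ3] = [F, F]
r5 m[C→φ4] = [F, F]
r5 m[C→φ5] = [F, F]
r6 m[φ0→M] = [F, F]
r6 m[φ0→D] = [F, F]
r6 m[φ1→D] = [F, F]
r6 m[φ1→C] = [F, F]
r6 m[φ2→D] = [F, F]
r6 m[φ2→C] = [F, F]
r6 m[φ3→M] = [F, F]
r6 m[φ3→C] = [F, F]
r6 m[φ4→D] = [F, F]
r6 m[φ4→C] = [F, F]
r6 m[φ5→M] = [F, F]
r6 m[φ5→C] = [F, F]
r6 m[M→φ0] = [F, F]
r6 m[M→φ3] = [F, F]
r6 m[M→φ5] = [F, F]
r6 m[D→φ0] = [F, F]
r6 m[D→φ1] = [F, F]
r6 m[D→φ2] = [F, F]
r6 m[D→φ4] = [F, F]
r6 m[C→φ1] = [F, F]
r6 m[C→φ2] = [F, F]
r6 m[C→φ3] = [F, F]
r6 m[C→φ4] = [F, F]
r6 m[C→φ5] = [F, F]
r7 m[φ0→M] = [F, F]
r7 m[φ0→D] = [F, F]
r7 m[φ1→D] = [F, F]
r7 m[φ1→C] = [F, F]
r7 m[φ2→D] = [F, F]
r7 m[φ2→C] = [F, F]
r7 m[φ3→M] = [F, F]
r7 m[φ3→C] = [F, F]
r7 m[φ4→D] = [F, F]
r7 m[φ4→C] = [F, F]
r7 m[φ5→M] = [F, F]
r7 m[φ5→C] = [F, F]
r7 m[M→φ0] = [F, F]
r7 m[M→φ3] = [F, F]
r7 m[M→φ5] = [F, F]
r7 m[D→φ0] = [F, F]
r7 m[D→φ1] = [F, F]
r7 m[D→φ2] = [F, F]
r7 m[D→φ4] = [F, F]
r7 m[C→φ1] = [F, F]
r7 m[C→φ2] = [F, F]
r7 m[C→φ3] = [F, F]
r7 m[C→φ4] = [F, F]
r7 m[C→φ5] = [F, F]
fixed point reached at round 7
messages reach a fixed point at round 7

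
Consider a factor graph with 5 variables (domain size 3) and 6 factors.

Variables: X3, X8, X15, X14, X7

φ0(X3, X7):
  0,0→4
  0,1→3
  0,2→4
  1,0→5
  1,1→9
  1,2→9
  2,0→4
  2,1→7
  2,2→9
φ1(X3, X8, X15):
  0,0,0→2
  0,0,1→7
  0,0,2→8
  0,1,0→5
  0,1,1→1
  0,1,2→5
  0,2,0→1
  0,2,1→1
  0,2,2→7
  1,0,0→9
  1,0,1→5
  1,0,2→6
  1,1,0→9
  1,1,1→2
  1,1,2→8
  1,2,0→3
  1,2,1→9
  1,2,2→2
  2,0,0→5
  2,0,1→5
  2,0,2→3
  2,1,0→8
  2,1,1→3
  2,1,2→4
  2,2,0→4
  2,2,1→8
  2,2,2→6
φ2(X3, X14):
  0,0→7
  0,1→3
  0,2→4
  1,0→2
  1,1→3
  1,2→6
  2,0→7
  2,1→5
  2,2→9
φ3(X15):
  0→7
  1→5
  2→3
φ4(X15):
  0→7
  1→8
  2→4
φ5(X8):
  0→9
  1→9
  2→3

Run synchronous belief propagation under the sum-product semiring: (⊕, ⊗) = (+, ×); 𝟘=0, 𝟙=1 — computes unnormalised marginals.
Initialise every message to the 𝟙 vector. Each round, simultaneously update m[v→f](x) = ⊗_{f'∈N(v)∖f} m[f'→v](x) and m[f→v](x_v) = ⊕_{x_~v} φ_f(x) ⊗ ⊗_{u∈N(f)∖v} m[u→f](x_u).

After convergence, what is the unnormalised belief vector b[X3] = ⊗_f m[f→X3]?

b[X3] = [1215060, 3431439, 4675860]

init: all messages = 𝟙 over 3 values
r1 m[φ0→X3] = [11, 23, 20]
r1 m[φ0→X7] = [13, 19, 22]
r1 m[φ1→X3] = [37, 53, 46]
r1 m[φ1→X8] = [50, 45, 41]
r1 m[φ1→X15] = [46, 41, 49]
r1 m[φ2→X3] = [14, 11, 21]
r1 m[φ2→X14] = [16, 11, 19]
r1 m[φ3→X15] = [7, 5, 3]
r1 m[φ4→X15] = [7, 8, 4]
r1 m[φ5→X8] = [9, 9, 3]
r1 m[X3→φ0] = [1, 1, 1]
r1 m[X3→φ1] = [1, 1, 1]
r1 m[X3→φ2] = [1, 1, 1]
r1 m[X8→φ1] = [1, 1, 1]
r1 m[X8→φ5] = [1, 1, 1]
r1 m[X15→φ1] = [1, 1, 1]
r1 m[X15→φ3] = [1, 1, 1]
r1 m[X15→φ4] = [1, 1, 1]
r1 m[X14→φ2] = [1, 1, 1]
r1 m[X7→φ0] = [1, 1, 1]
r2 m[φ0→X3] = [11, 23, 20]
r2 m[φ0→X7] = [13, 19, 22]
r2 m[φ1→X3] = [37, 53, 46]
r2 m[φ1→X8] = [50, 45, 41]
r2 m[φ1→X15] = [46, 41, 49]
r2 m[φ2→X3] = [14, 11, 21]
r2 m[φ2→X14] = [16, 11, 19]
r2 m[φ3→X15] = [7, 5, 3]
r2 m[φ4→X15] = [7, 8, 4]
r2 m[φ5→X8] = [9, 9, 3]
r2 m[X3→φ0] = [518, 583, 966]
r2 m[X3→φ1] = [154, 253, 420]
r2 m[X3→φ2] = [407, 1219, 920]
r2 m[X8→φ1] = [9, 9, 3]
r2 m[X8→φ5] = [50, 45, 41]
r2 m[X15→φ1] = [49, 40, 12]
r2 m[X15→φ3] = [322, 328, 196]
r2 m[X15→φ4] = [322, 205, 147]
r2 m[X14→φ2] = [1, 1, 1]
r2 m[X7→φ0] = [1, 1, 1]
r3 m[φ0→X3] = [11, 23, 20]
r3 m[φ0→X7] = [8851, 13563, 16013]
r3 m[φ1→X3] = [7890, 13563, 11133]
r3 m[φ1→X8] = [455405, 444431, 407945]
r3 m[φ1→X15] = [107607, 74640, 88668]
r3 m[φ2→X3] = [14, 11, 21]
r3 m[φ2→X14] = [11727, 9478, 17222]
r3 m[φ3→X15] = [7, 5, 3]
r3 m[φ4→X15] = [7, 8, 4]
r3 m[φ5→X8] = [9, 9, 3]
r3 m[X3→φ0] = [518, 583, 966]
r3 m[X3→φ1] = [154, 253, 420]
r3 m[X3→φ2] = [407, 1219, 920]
r3 m[X8→φ1] = [9, 9, 3]
r3 m[X8→φ5] = [50, 45, 41]
r3 m[X15→φ1] = [49, 40, 12]
r3 m[X15→φ3] = [322, 328, 196]
r3 m[X15→φ4] = [322, 205, 147]
r3 m[X14→φ2] = [1, 1, 1]
r3 m[X7→φ0] = [1, 1, 1]
r4 m[φ0→X3] = [11, 23, 20]
r4 m[φ0→X7] = [8851, 13563, 16013]
r4 m[φ1→X3] = [7890, 13563, 11133]
r4 m[φ1→X8] = [455405, 444431, 407945]
r4 m[φ1→X15] = [107607, 74640, 88668]
r4 m[φ2→X3] = [14, 11, 21]
r4 m[φ2→X14] = [11727, 9478, 17222]
r4 m[φ3→X15] = [7, 5, 3]
r4 m[φ4→X15] = [7, 8, 4]
r4 m[φ5→X8] = [9, 9, 3]
r4 m[X3→φ0] = [110460, 149193, 233793]
r4 m[X3→φ1] = [154, 253, 420]
r4 m[X3→φ2] = [86790, 311949, 222660]
r4 m[X8→φ1] = [9, 9, 3]
r4 m[X8→φ5] = [455405, 444431, 407945]
r4 m[X15→φ1] = [49, 40, 12]
r4 m[X15→φ3] = [753249, 597120, 354672]
r4 m[X15→φ4] = [753249, 373200, 266004]
r4 m[X14→φ2] = [1, 1, 1]
r4 m[X7→φ0] = [1, 1, 1]
r5 m[φ0→X3] = [11, 23, 20]
r5 m[φ0→X7] = [2122977, 3310668, 3888714]
r5 m[φ1→X3] = [7890, 13563, 11133]
r5 m[φ1→X8] = [455405, 444431, 407945]
r5 m[φ1→X15] = [107607, 74640, 88668]
r5 m[φ2→X3] = [14, 11, 21]
r5 m[φ2→X14] = [2790048, 2309517, 4222794]
r5 m[φ3→X15] = [7, 5, 3]
r5 m[φ4→X15] = [7, 8, 4]
r5 m[φ5→X8] = [9, 9, 3]
r5 m[X3→φ0] = [110460, 149193, 233793]
r5 m[X3→φ1] = [154, 253, 420]
r5 m[X3→φ2] = [86790, 311949, 222660]
r5 m[X8→φ1] = [9, 9, 3]
r5 m[X8→φ5] = [455405, 444431, 407945]
r5 m[X15→φ1] = [49, 40, 12]
r5 m[X15→φ3] = [753249, 597120, 354672]
r5 m[X15→φ4] = [753249, 373200, 266004]
r5 m[X14→φ2] = [1, 1, 1]
r5 m[X7→φ0] = [1, 1, 1]
r6 m[φ0→X3] = [11, 23, 20]
r6 m[φ0→X7] = [2122977, 3310668, 3888714]
r6 m[φ1→X3] = [7890, 13563, 11133]
r6 m[φ1→X8] = [455405, 444431, 407945]
r6 m[φ1→X15] = [107607, 74640, 88668]
r6 m[φ2→X3] = [14, 11, 21]
r6 m[φ2→X14] = [2790048, 2309517, 4222794]
r6 m[φ3→X15] = [7, 5, 3]
r6 m[φ4→X15] = [7, 8, 4]
r6 m[φ5→X8] = [9, 9, 3]
r6 m[X3→φ0] = [110460, 149193, 233793]
r6 m[X3→φ1] = [154, 253, 420]
r6 m[X3→φ2] = [86790, 311949, 222660]
r6 m[X8→φ1] = [9, 9, 3]
r6 m[X8→φ5] = [455405, 444431, 407945]
r6 m[X15→φ1] = [49, 40, 12]
r6 m[X15→φ3] = [753249, 597120, 354672]
r6 m[X15→φ4] = [753249, 373200, 266004]
r6 m[X14→φ2] = [1, 1, 1]
r6 m[X7→φ0] = [1, 1, 1]
fixed point reached at round 6
b[X3] = ⊗ incoming = [1215060, 3431439, 4675860]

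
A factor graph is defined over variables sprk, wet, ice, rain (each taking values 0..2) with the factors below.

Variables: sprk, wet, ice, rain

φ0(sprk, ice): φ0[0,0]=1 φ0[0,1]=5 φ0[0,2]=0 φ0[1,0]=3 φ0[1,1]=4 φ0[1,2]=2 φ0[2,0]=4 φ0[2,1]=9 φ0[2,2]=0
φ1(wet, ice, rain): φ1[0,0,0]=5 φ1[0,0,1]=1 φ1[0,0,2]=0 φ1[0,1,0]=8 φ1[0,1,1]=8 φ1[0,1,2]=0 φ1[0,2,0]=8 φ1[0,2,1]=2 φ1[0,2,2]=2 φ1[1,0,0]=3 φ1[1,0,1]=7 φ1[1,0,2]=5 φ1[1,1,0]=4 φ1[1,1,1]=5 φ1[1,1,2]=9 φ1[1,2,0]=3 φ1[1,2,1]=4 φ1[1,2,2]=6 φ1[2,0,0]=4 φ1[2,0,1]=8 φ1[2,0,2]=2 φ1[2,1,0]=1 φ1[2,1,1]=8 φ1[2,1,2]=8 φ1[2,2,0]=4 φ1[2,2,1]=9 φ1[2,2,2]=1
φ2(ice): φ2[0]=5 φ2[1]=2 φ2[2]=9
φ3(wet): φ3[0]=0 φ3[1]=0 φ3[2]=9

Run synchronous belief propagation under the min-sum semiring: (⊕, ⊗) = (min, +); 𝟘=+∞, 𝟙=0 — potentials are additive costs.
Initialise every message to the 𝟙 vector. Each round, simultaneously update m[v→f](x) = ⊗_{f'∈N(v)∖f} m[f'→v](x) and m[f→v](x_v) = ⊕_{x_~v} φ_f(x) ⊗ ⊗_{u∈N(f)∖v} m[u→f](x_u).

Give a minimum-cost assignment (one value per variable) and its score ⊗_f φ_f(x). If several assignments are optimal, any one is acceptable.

assignment: (sprk=0, wet=0, ice=0, rain=2); score = 6

init: all messages = 𝟙 over 3 values
r1 m[φ0→sprk] = [0, 2, 0]
r1 m[φ0→ice] = [1, 4, 0]
r1 m[φ1→wet] = [0, 3, 1]
r1 m[φ1→ice] = [0, 0, 1]
r1 m[φ1→rain] = [1, 1, 0]
r1 m[φ2→ice] = [5, 2, 9]
r1 m[φ3→wet] = [0, 0, 9]
r1 m[sprk→φ0] = [0, 0, 0]
r1 m[wet→φ1] = [0, 0, 0]
r1 m[wet→φ3] = [0, 0, 0]
r1 m[ice→φ0] = [0, 0, 0]
r1 m[ice→φ1] = [0, 0, 0]
r1 m[ice→φ2] = [0, 0, 0]
r1 m[rain→φ1] = [0, 0, 0]
r2 m[φ0→sprk] = [0, 2, 0]
r2 m[φ0→ice] = [1, 4, 0]
r2 m[φ1→wet] = [0, 3, 1]
r2 m[φ1→ice] = [0, 0, 1]
r2 m[φ1→rain] = [1, 1, 0]
r2 m[φ2→ice] = [5, 2, 9]
r2 m[φ3→wet] = [0, 0, 9]
r2 m[sprk→φ0] = [0, 0, 0]
r2 m[wet→φ1] = [0, 0, 9]
r2 m[wet→φ3] = [0, 3, 1]
r2 m[ice→φ0] = [5, 2, 10]
r2 m[ice→φ1] = [6, 6, 9]
r2 m[ice→φ2] = [1, 4, 1]
r2 m[rain→φ1] = [0, 0, 0]
r3 m[φ0→sprk] = [6, 6, 9]
r3 m[φ0→ice] = [1, 4, 0]
r3 m[φ1→wet] = [6, 9, 7]
r3 m[φ1→ice] = [0, 0, 2]
r3 m[φ1→rain] = [9, 7, 6]
r3 m[φ2→ice] = [5, 2, 9]
r3 m[φ3→wet] = [0, 0, 9]
r3 m[sprk→φ0] = [0, 0, 0]
r3 m[wet→φ1] = [0, 0, 9]
r3 m[wet→φ3] = [0, 3, 1]
r3 m[ice→φ0] = [5, 2, 10]
r3 m[ice→φ1] = [6, 6, 9]
r3 m[ice→φ2] = [1, 4, 1]
r3 m[rain→φ1] = [0, 0, 0]
r4 m[φ0→sprk] = [6, 6, 9]
r4 m[φ0→ice] = [1, 4, 0]
r4 m[φ1→wet] = [6, 9, 7]
r4 m[φ1→ice] = [0, 0, 2]
r4 m[φ1→rain] = [9, 7, 6]
r4 m[φ2→ice] = [5, 2, 9]
r4 m[φ3→wet] = [0, 0, 9]
r4 m[sprk→φ0] = [0, 0, 0]
r4 m[wet→φ1] = [0, 0, 9]
r4 m[wet→φ3] = [6, 9, 7]
r4 m[ice→φ0] = [5, 2, 11]
r4 m[ice→φ1] = [6, 6, 9]
r4 m[ice→φ2] = [1, 4, 2]
r4 m[rain→φ1] = [0, 0, 0]
r5 m[φ0→sprk] = [6, 6, 9]
r5 m[φ0→ice] = [1, 4, 0]
r5 m[φ1→wet] = [6, 9, 7]
r5 m[φ1→ice] = [0, 0, 2]
r5 m[φ1→rain] = [9, 7, 6]
r5 m[φ2→ice] = [5, 2, 9]
r5 m[φ3→wet] = [0, 0, 9]
r5 m[sprk→φ0] = [0, 0, 0]
r5 m[wet→φ1] = [0, 0, 9]
r5 m[wet→φ3] = [6, 9, 7]
r5 m[ice→φ0] = [5, 2, 11]
r5 m[ice→φ1] = [6, 6, 9]
r5 m[ice→φ2] = [1, 4, 2]
r5 m[rain→φ1] = [0, 0, 0]
fixed point reached at round 5
traceback from sprk: (sprk=0, wet=0, ice=0, rain=2), score=6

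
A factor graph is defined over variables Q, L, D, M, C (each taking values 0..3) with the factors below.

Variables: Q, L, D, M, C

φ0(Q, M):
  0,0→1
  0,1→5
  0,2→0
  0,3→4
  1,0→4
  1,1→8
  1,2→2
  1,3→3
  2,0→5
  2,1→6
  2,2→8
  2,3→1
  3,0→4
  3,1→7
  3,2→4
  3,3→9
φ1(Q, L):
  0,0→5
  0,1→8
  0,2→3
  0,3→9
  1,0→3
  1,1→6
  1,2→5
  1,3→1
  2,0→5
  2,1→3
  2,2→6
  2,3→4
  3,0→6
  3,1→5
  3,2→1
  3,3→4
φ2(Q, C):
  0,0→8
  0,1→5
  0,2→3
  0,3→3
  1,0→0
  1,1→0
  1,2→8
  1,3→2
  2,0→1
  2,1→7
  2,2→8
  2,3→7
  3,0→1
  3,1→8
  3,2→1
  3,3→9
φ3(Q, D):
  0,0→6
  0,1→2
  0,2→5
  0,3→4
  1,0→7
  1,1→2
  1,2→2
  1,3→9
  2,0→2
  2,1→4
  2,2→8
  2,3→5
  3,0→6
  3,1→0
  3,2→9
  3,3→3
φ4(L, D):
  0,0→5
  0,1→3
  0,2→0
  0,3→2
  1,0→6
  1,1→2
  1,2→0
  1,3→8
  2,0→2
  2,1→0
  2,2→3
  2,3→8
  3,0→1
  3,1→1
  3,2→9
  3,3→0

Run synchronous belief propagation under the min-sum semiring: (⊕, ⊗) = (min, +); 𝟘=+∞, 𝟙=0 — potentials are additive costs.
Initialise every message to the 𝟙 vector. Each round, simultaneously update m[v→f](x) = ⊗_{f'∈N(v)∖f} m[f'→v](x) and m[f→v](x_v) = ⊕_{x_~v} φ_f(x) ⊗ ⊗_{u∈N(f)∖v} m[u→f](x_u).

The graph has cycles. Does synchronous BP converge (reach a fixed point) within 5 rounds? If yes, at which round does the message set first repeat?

init: all messages = 𝟙 over 4 values
r1 m[φ0→Q] = [0, 2, 1, 4]
r1 m[φ0→M] = [1, 5, 0, 1]
r1 m[φ1→Q] = [3, 1, 3, 1]
r1 m[φ1→L] = [3, 3, 1, 1]
r1 m[φ2→Q] = [3, 0, 1, 1]
r1 m[φ2→C] = [0, 0, 1, 2]
r1 m[φ3→Q] = [2, 2, 2, 0]
r1 m[φ3→D] = [2, 0, 2, 3]
r1 m[φ4→L] = [0, 0, 0, 0]
r1 m[φ4→D] = [1, 0, 0, 0]
r1 m[Q→φ0] = [0, 0, 0, 0]
r1 m[Q→φ1] = [0, 0, 0, 0]
r1 m[Q→φ2] = [0, 0, 0, 0]
r1 m[Q→φ3] = [0, 0, 0, 0]
r1 m[L→φ1] = [0, 0, 0, 0]
r1 m[L→φ4] = [0, 0, 0, 0]
r1 m[D→φ3] = [0, 0, 0, 0]
r1 m[D→φ4] = [0, 0, 0, 0]
r1 m[M→φ0] = [0, 0, 0, 0]
r1 m[C→φ2] = [0, 0, 0, 0]
r2 m[φ0→Q] = [0, 2, 1, 4]
r2 m[φ0→M] = [1, 5, 0, 1]
r2 m[φ1→Q] = [3, 1, 3, 1]
r2 m[φ1→L] = [3, 3, 1, 1]
r2 m[φ2→Q] = [3, 0, 1, 1]
r2 m[φ2→C] = [0, 0, 1, 2]
r2 m[φ3→Q] = [2, 2, 2, 0]
r2 m[φ3→D] = [2, 0, 2, 3]
r2 m[φ4→L] = [0, 0, 0, 0]
r2 m[φ4→D] = [1, 0, 0, 0]
r2 m[Q→φ0] = [8, 3, 6, 2]
r2 m[Q→φ1] = [5, 4, 4, 5]
r2 m[Q→φ2] = [5, 5, 6, 5]
r2 m[Q→φ3] = [6, 3, 5, 6]
r2 m[L→φ1] = [0, 0, 0, 0]
r2 m[L→φ4] = [3, 3, 1, 1]
r2 m[D→φ3] = [1, 0, 0, 0]
r2 m[D→φ4] = [2, 0, 2, 3]
r2 m[M→φ0] = [0, 0, 0, 0]
r2 m[C→φ2] = [0, 0, 0, 0]
r3 m[φ0→Q] = [0, 2, 1, 4]
r3 m[φ0→M] = [6, 9, 5, 6]
r3 m[φ1→Q] = [3, 1, 3, 1]
r3 m[φ1→L] = [7, 7, 6, 5]
r3 m[φ2→Q] = [3, 0, 1, 1]
r3 m[φ2→C] = [5, 5, 6, 7]
r3 m[φ3→Q] = [2, 2, 3, 0]
r3 m[φ3→D] = [7, 5, 5, 9]
r3 m[φ4→L] = [2, 2, 0, 1]
r3 m[φ4→D] = [2, 1, 3, 1]
r3 m[Q→φ0] = [8, 3, 6, 2]
r3 m[Q→φ1] = [5, 4, 4, 5]
r3 m[Q→φ2] = [5, 5, 6, 5]
r3 m[Q→φ3] = [6, 3, 5, 6]
r3 m[L→φ1] = [0, 0, 0, 0]
r3 m[L→φ4] = [3, 3, 1, 1]
r3 m[D→φ3] = [1, 0, 0, 0]
r3 m[D→φ4] = [2, 0, 2, 3]
r3 m[M→φ0] = [0, 0, 0, 0]
r3 m[C→φ2] = [0, 0, 0, 0]
r4 m[φ0→Q] = [0, 2, 1, 4]
r4 m[φ0→M] = [6, 9, 5, 6]
r4 m[φ1→Q] = [3, 1, 3, 1]
r4 m[φ1→L] = [7, 7, 6, 5]
r4 m[φ2→Q] = [3, 0, 1, 1]
r4 m[φ2→C] = [5, 5, 6, 7]
r4 m[φ3→Q] = [2, 2, 3, 0]
r4 m[φ3→D] = [7, 5, 5, 9]
r4 m[φ4→L] = [2, 2, 0, 1]
r4 m[φ4→D] = [2, 1, 3, 1]
r4 m[Q→φ0] = [8, 3, 7, 2]
r4 m[Q→φ1] = [5, 4, 5, 5]
r4 m[Q→φ2] = [5, 5, 7, 5]
r4 m[Q→φ3] = [6, 3, 5, 6]
r4 m[L→φ1] = [2, 2, 0, 1]
r4 m[L→φ4] = [7, 7, 6, 5]
r4 m[D→φ3] = [2, 1, 3, 1]
r4 m[D→φ4] = [7, 5, 5, 9]
r4 m[M→φ0] = [0, 0, 0, 0]
r4 m[C→φ2] = [0, 0, 0, 0]
r5 m[φ0→Q] = [0, 2, 1, 4]
r5 m[φ0→M] = [6, 9, 5, 6]
r5 m[φ1→Q] = [3, 2, 5, 1]
r5 m[φ1→L] = [7, 8, 6, 5]
r5 m[φ2→Q] = [3, 0, 1, 1]
r5 m[φ2→C] = [5, 5, 6, 7]
r5 m[φ3→Q] = [3, 3, 4, 1]
r5 m[φ3→D] = [7, 5, 5, 9]
r5 m[φ4→L] = [5, 5, 5, 6]
r5 m[φ4→D] = [6, 6, 7, 5]
r5 m[Q→φ0] = [8, 3, 7, 2]
r5 m[Q→φ1] = [5, 4, 5, 5]
r5 m[Q→φ2] = [5, 5, 7, 5]
r5 m[Q→φ3] = [6, 3, 5, 6]
r5 m[L→φ1] = [2, 2, 0, 1]
r5 m[L→φ4] = [7, 7, 6, 5]
r5 m[D→φ3] = [2, 1, 3, 1]
r5 m[D→φ4] = [7, 5, 5, 9]
r5 m[M→φ0] = [0, 0, 0, 0]
r5 m[C→φ2] = [0, 0, 0, 0]
no fixed point within 5 rounds

NOT CONVERGED within 5 rounds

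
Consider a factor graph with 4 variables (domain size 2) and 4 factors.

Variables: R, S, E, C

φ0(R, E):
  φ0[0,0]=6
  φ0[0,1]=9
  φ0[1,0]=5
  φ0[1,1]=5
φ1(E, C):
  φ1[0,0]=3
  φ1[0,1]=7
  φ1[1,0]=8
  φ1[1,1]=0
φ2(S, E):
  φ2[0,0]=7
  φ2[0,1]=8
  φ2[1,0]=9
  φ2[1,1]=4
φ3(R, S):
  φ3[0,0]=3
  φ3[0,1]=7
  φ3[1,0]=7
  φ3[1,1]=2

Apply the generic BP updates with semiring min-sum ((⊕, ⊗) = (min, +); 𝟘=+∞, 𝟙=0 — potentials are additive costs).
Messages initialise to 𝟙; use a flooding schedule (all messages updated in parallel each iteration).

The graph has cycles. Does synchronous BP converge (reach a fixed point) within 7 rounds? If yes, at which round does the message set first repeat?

init: all messages = 𝟙 over 2 values
r1 m[φ0→R] = [6, 5]
r1 m[φ0→E] = [5, 5]
r1 m[φ1→E] = [3, 0]
r1 m[φ1→C] = [3, 0]
r1 m[φ2→S] = [7, 4]
r1 m[φ2→E] = [7, 4]
r1 m[φ3→R] = [3, 2]
r1 m[φ3→S] = [3, 2]
r1 m[R→φ0] = [0, 0]
r1 m[R→φ3] = [0, 0]
r1 m[S→φ2] = [0, 0]
r1 m[S→φ3] = [0, 0]
r1 m[E→φ0] = [0, 0]
r1 m[E→φ1] = [0, 0]
r1 m[E→φ2] = [0, 0]
r1 m[C→φ1] = [0, 0]
r2 m[φ0→R] = [6, 5]
r2 m[φ0→E] = [5, 5]
r2 m[φ1→E] = [3, 0]
r2 m[φ1→C] = [3, 0]
r2 m[φ2→S] = [7, 4]
r2 m[φ2→E] = [7, 4]
r2 m[φ3→R] = [3, 2]
r2 m[φ3→S] = [3, 2]
r2 m[R→φ0] = [3, 2]
r2 m[R→φ3] = [6, 5]
r2 m[S→φ2] = [3, 2]
r2 m[S→φ3] = [7, 4]
r2 m[E→φ0] = [10, 4]
r2 m[E→φ1] = [12, 9]
r2 m[E→φ2] = [8, 5]
r2 m[C→φ1] = [0, 0]
r3 m[φ0→R] = [13, 9]
r3 m[φ0→E] = [7, 7]
r3 m[φ1→E] = [3, 0]
r3 m[φ1→C] = [15, 9]
r3 m[φ2→S] = [13, 9]
r3 m[φ2→E] = [10, 6]
r3 m[φ3→R] = [10, 6]
r3 m[φ3→S] = [9, 7]
r3 m[R→φ0] = [3, 2]
r3 m[R→φ3] = [6, 5]
r3 m[S→φ2] = [3, 2]
r3 m[S→φ3] = [7, 4]
r3 m[E→φ0] = [10, 4]
r3 m[E→φ1] = [12, 9]
r3 m[E→φ2] = [8, 5]
r3 m[C→φ1] = [0, 0]
r4 m[φ0→R] = [13, 9]
r4 m[φ0→E] = [7, 7]
r4 m[φ1→E] = [3, 0]
r4 m[φ1→C] = [15, 9]
r4 m[φ2→S] = [13, 9]
r4 m[φ2→E] = [10, 6]
r4 m[φ3→R] = [10, 6]
r4 m[φ3→S] = [9, 7]
r4 m[R→φ0] = [10, 6]
r4 m[R→φ3] = [13, 9]
r4 m[S→φ2] = [9, 7]
r4 m[S→φ3] = [13, 9]
r4 m[E→φ0] = [13, 6]
r4 m[E→φ1] = [17, 13]
r4 m[E→φ2] = [10, 7]
r4 m[C→φ1] = [0, 0]
r5 m[φ0→R] = [15, 11]
r5 m[φ0→E] = [11, 11]
r5 m[φ1→E] = [3, 0]
r5 m[φ1→C] = [20, 13]
r5 m[φ2→S] = [15, 11]
r5 m[φ2→E] = [16, 11]
r5 m[φ3→R] = [16, 11]
r5 m[φ3→S] = [16, 11]
r5 m[R→φ0] = [10, 6]
r5 m[R→φ3] = [13, 9]
r5 m[S→φ2] = [9, 7]
r5 m[S→φ3] = [13, 9]
r5 m[E→φ0] = [13, 6]
r5 m[E→φ1] = [17, 13]
r5 m[E→φ2] = [10, 7]
r5 m[C→φ1] = [0, 0]
r6 m[φ0→R] = [15, 11]
r6 m[φ0→E] = [11, 11]
r6 m[φ1→E] = [3, 0]
r6 m[φ1→C] = [20, 13]
r6 m[φ2→S] = [15, 11]
r6 m[φ2→E] = [16, 11]
r6 m[φ3→R] = [16, 11]
r6 m[φ3→S] = [16, 11]
r6 m[R→φ0] = [16, 11]
r6 m[R→φ3] = [15, 11]
r6 m[S→φ2] = [16, 11]
r6 m[S→φ3] = [15, 11]
r6 m[E→φ0] = [19, 11]
r6 m[E→φ1] = [27, 22]
r6 m[E→φ2] = [14, 11]
r6 m[C→φ1] = [0, 0]
r7 m[φ0→R] = [20, 16]
r7 m[φ0→E] = [16, 16]
r7 m[φ1→E] = [3, 0]
r7 m[φ1→C] = [30, 22]
r7 m[φ2→S] = [19, 15]
r7 m[φ2→E] = [20, 15]
r7 m[φ3→R] = [18, 13]
r7 m[φ3→S] = [18, 13]
r7 m[R→φ0] = [16, 11]
r7 m[R→φ3] = [15, 11]
r7 m[S→φ2] = [16, 11]
r7 m[S→φ3] = [15, 11]
r7 m[E→φ0] = [19, 11]
r7 m[E→φ1] = [27, 22]
r7 m[E→φ2] = [14, 11]
r7 m[C→φ1] = [0, 0]
no fixed point within 7 rounds

NOT CONVERGED within 7 rounds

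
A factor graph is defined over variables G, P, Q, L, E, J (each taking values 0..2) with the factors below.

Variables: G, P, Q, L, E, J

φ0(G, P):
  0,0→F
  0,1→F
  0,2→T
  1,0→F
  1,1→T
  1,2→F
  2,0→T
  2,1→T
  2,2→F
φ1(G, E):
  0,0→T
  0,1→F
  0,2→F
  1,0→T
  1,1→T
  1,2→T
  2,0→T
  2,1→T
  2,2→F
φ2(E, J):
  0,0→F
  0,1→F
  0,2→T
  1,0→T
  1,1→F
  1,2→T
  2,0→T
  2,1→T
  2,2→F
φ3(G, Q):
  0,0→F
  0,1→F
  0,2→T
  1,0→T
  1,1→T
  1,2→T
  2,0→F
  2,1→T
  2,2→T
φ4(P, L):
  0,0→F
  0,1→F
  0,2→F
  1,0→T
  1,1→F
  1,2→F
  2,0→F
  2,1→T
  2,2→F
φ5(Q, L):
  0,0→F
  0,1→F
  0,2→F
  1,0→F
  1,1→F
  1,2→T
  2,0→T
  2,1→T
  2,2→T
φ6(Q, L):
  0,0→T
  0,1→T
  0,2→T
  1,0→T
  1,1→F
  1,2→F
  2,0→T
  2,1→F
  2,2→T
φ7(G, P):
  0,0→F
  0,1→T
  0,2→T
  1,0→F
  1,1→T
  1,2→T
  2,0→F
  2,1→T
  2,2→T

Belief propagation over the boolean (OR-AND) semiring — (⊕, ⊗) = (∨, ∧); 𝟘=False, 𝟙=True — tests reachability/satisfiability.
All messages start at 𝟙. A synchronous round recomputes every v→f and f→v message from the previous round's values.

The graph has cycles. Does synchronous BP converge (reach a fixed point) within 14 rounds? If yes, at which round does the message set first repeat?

CONVERGED at round 9

init: all messages = 𝟙 over 3 values
r1 m[φ0→G] = [T, T, T]
r1 m[φ0→P] = [T, T, T]
r1 m[φ1→G] = [T, T, T]
r1 m[φ1→E] = [T, T, T]
r1 m[φ2→E] = [T, T, T]
r1 m[φ2→J] = [T, T, T]
r1 m[φ3→G] = [T, T, T]
r1 m[φ3→Q] = [T, T, T]
r1 m[φ4→P] = [F, T, T]
r1 m[φ4→L] = [T, T, F]
r1 m[φ5→Q] = [F, T, T]
r1 m[φ5→L] = [T, T, T]
r1 m[φ6→Q] = [T, T, T]
r1 m[φ6→L] = [T, T, T]
r1 m[φ7→G] = [T, T, T]
r1 m[φ7→P] = [F, T, T]
r1 m[G→φ0] = [T, T, T]
r1 m[G→φ1] = [T, T, T]
r1 m[G→φ3] = [T, T, T]
r1 m[G→φ7] = [T, T, T]
r1 m[P→φ0] = [T, T, T]
r1 m[P→φ4] = [T, T, T]
r1 m[P→φ7] = [T, T, T]
r1 m[Q→φ3] = [T, T, T]
r1 m[Q→φ5] = [T, T, T]
r1 m[Q→φ6] = [T, T, T]
r1 m[L→φ4] = [T, T, T]
r1 m[L→φ5] = [T, T, T]
r1 m[L→φ6] = [T, T, T]
r1 m[E→φ1] = [T, T, T]
r1 m[E→φ2] = [T, T, T]
r1 m[J→φ2] = [T, T, T]
r2 m[φ0→G] = [T, T, T]
r2 m[φ0→P] = [T, T, T]
r2 m[φ1→G] = [T, T, T]
r2 m[φ1→E] = [T, T, T]
r2 m[φ2→E] = [T, T, T]
r2 m[φ2→J] = [T, T, T]
r2 m[φ3→G] = [T, T, T]
r2 m[φ3→Q] = [T, T, T]
r2 m[φ4→P] = [F, T, T]
r2 m[φ4→L] = [T, T, F]
r2 m[φ5→Q] = [F, T, T]
r2 m[φ5→L] = [T, T, T]
r2 m[φ6→Q] = [T, T, T]
r2 m[φ6→L] = [T, T, T]
r2 m[φ7→G] = [T, T, T]
r2 m[φ7→P] = [F, T, T]
r2 m[G→φ0] = [T, T, T]
r2 m[G→φ1] = [T, T, T]
r2 m[G→φ3] = [T, T, T]
r2 m[G→φ7] = [T, T, T]
r2 m[P→φ0] = [F, T, T]
r2 m[P→φ4] = [F, T, T]
r2 m[P→φ7] = [F, T, T]
r2 m[Q→φ3] = [F, T, T]
r2 m[Q→φ5] = [T, T, T]
r2 m[Q→φ6] = [F, T, T]
r2 m[L→φ4] = [T, T, T]
r2 m[L→φ5] = [T, T, F]
r2 m[L→φ6] = [T, T, F]
r2 m[E→φ1] = [T, T, T]
r2 m[E→φ2] = [T, T, T]
r2 m[J→φ2] = [T, T, T]
r3 m[φ0→G] = [T, T, T]
r3 m[φ0→P] = [T, T, T]
r3 m[φ1→G] = [T, T, T]
r3 m[φ1→E] = [T, T, T]
r3 m[φ2→E] = [T, T, T]
r3 m[φ2→J] = [T, T, T]
r3 m[φ3→G] = [T, T, T]
r3 m[φ3→Q] = [T, T, T]
r3 m[φ4→P] = [F, T, T]
r3 m[φ4→L] = [T, T, F]
r3 m[φ5→Q] = [F, F, T]
r3 m[φ5→L] = [T, T, T]
r3 m[φ6→Q] = [T, T, T]
r3 m[φ6→L] = [T, F, T]
r3 m[φ7→G] = [T, T, T]
r3 m[φ7→P] = [F, T, T]
r3 m[G→φ0] = [T, T, T]
r3 m[G→φ1] = [T, T, T]
r3 m[G→φ3] = [T, T, T]
r3 m[G→φ7] = [T, T, T]
r3 m[P→φ0] = [F, T, T]
r3 m[P→φ4] = [F, T, T]
r3 m[P→φ7] = [F, T, T]
r3 m[Q→φ3] = [F, T, T]
r3 m[Q→φ5] = [T, T, T]
r3 m[Q→φ6] = [F, T, T]
r3 m[L→φ4] = [T, T, T]
r3 m[L→φ5] = [T, T, F]
r3 m[L→φ6] = [T, T, F]
r3 m[E→φ1] = [T, T, T]
r3 m[E→φ2] = [T, T, T]
r3 m[J→φ2] = [T, T, T]
r4 m[φ0→G] = [T, T, T]
r4 m[φ0→P] = [T, T, T]
r4 m[φ1→G] = [T, T, T]
r4 m[φ1→E] = [T, T, T]
r4 m[φ2→E] = [T, T, T]
r4 m[φ2→J] = [T, T, T]
r4 m[φ3→G] = [T, T, T]
r4 m[φ3→Q] = [T, T, T]
r4 m[φ4→P] = [F, T, T]
r4 m[φ4→L] = [T, T, F]
r4 m[φ5→Q] = [F, F, T]
r4 m[φ5→L] = [T, T, T]
r4 m[φ6→Q] = [T, T, T]
r4 m[φ6→L] = [T, F, T]
r4 m[φ7→G] = [T, T, T]
r4 m[φ7→P] = [F, T, T]
r4 m[G→φ0] = [T, T, T]
r4 m[G→φ1] = [T, T, T]
r4 m[G→φ3] = [T, T, T]
r4 m[G→φ7] = [T, T, T]
r4 m[P→φ0] = [F, T, T]
r4 m[P→φ4] = [F, T, T]
r4 m[P→φ7] = [F, T, T]
r4 m[Q→φ3] = [F, F, T]
r4 m[Q→φ5] = [T, T, T]
r4 m[Q→φ6] = [F, F, T]
r4 m[L→φ4] = [T, F, T]
r4 m[L→φ5] = [T, F, F]
r4 m[L→φ6] = [T, T, F]
r4 m[E→φ1] = [T, T, T]
r4 m[E→φ2] = [T, T, T]
r4 m[J→φ2] = [T, T, T]
r5 m[φ0→G] = [T, T, T]
r5 m[φ0→P] = [T, T, T]
r5 m[φ1→G] = [T, T, T]
r5 m[φ1→E] = [T, T, T]
r5 m[φ2→E] = [T, T, T]
r5 m[φ2→J] = [T, T, T]
r5 m[φ3→G] = [T, T, T]
r5 m[φ3→Q] = [T, T, T]
r5 m[φ4→P] = [F, T, F]
r5 m[φ4→L] = [T, T, F]
r5 m[φ5→Q] = [F, F, T]
r5 m[φ5→L] = [T, T, T]
r5 m[φ6→Q] = [T, T, T]
r5 m[φ6→L] = [T, F, T]
r5 m[φ7→G] = [T, T, T]
r5 m[φ7→P] = [F, T, T]
r5 m[G→φ0] = [T, T, T]
r5 m[G→φ1] = [T, T, T]
r5 m[G→φ3] = [T, T, T]
r5 m[G→φ7] = [T, T, T]
r5 m[P→φ0] = [F, T, T]
r5 m[P→φ4] = [F, T, T]
r5 m[P→φ7] = [F, T, T]
r5 m[Q→φ3] = [F, F, T]
r5 m[Q→φ5] = [T, T, T]
r5 m[Q→φ6] = [F, F, T]
r5 m[L→φ4] = [T, F, T]
r5 m[L→φ5] = [T, F, F]
r5 m[L→φ6] = [T, T, F]
r5 m[E→φ1] = [T, T, T]
r5 m[E→φ2] = [T, T, T]
r5 m[J→φ2] = [T, T, T]
r6 m[φ0→G] = [T, T, T]
r6 m[φ0→P] = [T, T, T]
r6 m[φ1→G] = [T, T, T]
r6 m[φ1→E] = [T, T, T]
r6 m[φ2→E] = [T, T, T]
r6 m[φ2→J] = [T, T, T]
r6 m[φ3→G] = [T, T, T]
r6 m[φ3→Q] = [T, T, T]
r6 m[φ4→P] = [F, T, F]
r6 m[φ4→L] = [T, T, F]
r6 m[φ5→Q] = [F, F, T]
r6 m[φ5→L] = [T, T, T]
r6 m[φ6→Q] = [T, T, T]
r6 m[φ6→L] = [T, F, T]
r6 m[φ7→G] = [T, T, T]
r6 m[φ7→P] = [F, T, T]
r6 m[G→φ0] = [T, T, T]
r6 m[G→φ1] = [T, T, T]
r6 m[G→φ3] = [T, T, T]
r6 m[G→φ7] = [T, T, T]
r6 m[P→φ0] = [F, T, F]
r6 m[P→φ4] = [F, T, T]
r6 m[P→φ7] = [F, T, F]
r6 m[Q→φ3] = [F, F, T]
r6 m[Q→φ5] = [T, T, T]
r6 m[Q→φ6] = [F, F, T]
r6 m[L→φ4] = [T, F, T]
r6 m[L→φ5] = [T, F, F]
r6 m[L→φ6] = [T, T, F]
r6 m[E→φ1] = [T, T, T]
r6 m[E→φ2] = [T, T, T]
r6 m[J→φ2] = [T, T, T]
r7 m[φ0→G] = [F, T, T]
r7 m[φ0→P] = [T, T, T]
r7 m[φ1→G] = [T, T, T]
r7 m[φ1→E] = [T, T, T]
r7 m[φ2→E] = [T, T, T]
r7 m[φ2→J] = [T, T, T]
r7 m[φ3→G] = [T, T, T]
r7 m[φ3→Q] = [T, T, T]
r7 m[φ4→P] = [F, T, F]
r7 m[φ4→L] = [T, T, F]
r7 m[φ5→Q] = [F, F, T]
r7 m[φ5→L] = [T, T, T]
r7 m[φ6→Q] = [T, T, T]
r7 m[φ6→L] = [T, F, T]
r7 m[φ7→G] = [T, T, T]
r7 m[φ7→P] = [F, T, T]
r7 m[G→φ0] = [T, T, T]
r7 m[G→φ1] = [T, T, T]
r7 m[G→φ3] = [T, T, T]
r7 m[G→φ7] = [T, T, T]
r7 m[P→φ0] = [F, T, F]
r7 m[P→φ4] = [F, T, T]
r7 m[P→φ7] = [F, T, F]
r7 m[Q→φ3] = [F, F, T]
r7 m[Q→φ5] = [T, T, T]
r7 m[Q→φ6] = [F, F, T]
r7 m[L→φ4] = [T, F, T]
r7 m[L→φ5] = [T, F, F]
r7 m[L→φ6] = [T, T, F]
r7 m[E→φ1] = [T, T, T]
r7 m[E→φ2] = [T, T, T]
r7 m[J→φ2] = [T, T, T]
r8 m[φ0→G] = [F, T, T]
r8 m[φ0→P] = [T, T, T]
r8 m[φ1→G] = [T, T, T]
r8 m[φ1→E] = [T, T, T]
r8 m[φ2→E] = [T, T, T]
r8 m[φ2→J] = [T, T, T]
r8 m[φ3→G] = [T, T, T]
r8 m[φ3→Q] = [T, T, T]
r8 m[φ4→P] = [F, T, F]
r8 m[φ4→L] = [T, T, F]
r8 m[φ5→Q] = [F, F, T]
r8 m[φ5→L] = [T, T, T]
r8 m[φ6→Q] = [T, T, T]
r8 m[φ6→L] = [T, F, T]
r8 m[φ7→G] = [T, T, T]
r8 m[φ7→P] = [F, T, T]
r8 m[G→φ0] = [T, T, T]
r8 m[G→φ1] = [F, T, T]
r8 m[G→φ3] = [F, T, T]
r8 m[G→φ7] = [F, T, T]
r8 m[P→φ0] = [F, T, F]
r8 m[P→φ4] = [F, T, T]
r8 m[P→φ7] = [F, T, F]
r8 m[Q→φ3] = [F, F, T]
r8 m[Q→φ5] = [T, T, T]
r8 m[Q→φ6] = [F, F, T]
r8 m[L→φ4] = [T, F, T]
r8 m[L→φ5] = [T, F, F]
r8 m[L→φ6] = [T, T, F]
r8 m[E→φ1] = [T, T, T]
r8 m[E→φ2] = [T, T, T]
r8 m[J→φ2] = [T, T, T]
r9 m[φ0→G] = [F, T, T]
r9 m[φ0→P] = [T, T, T]
r9 m[φ1→G] = [T, T, T]
r9 m[φ1→E] = [T, T, T]
r9 m[φ2→E] = [T, T, T]
r9 m[φ2→J] = [T, T, T]
r9 m[φ3→G] = [T, T, T]
r9 m[φ3→Q] = [T, T, T]
r9 m[φ4→P] = [F, T, F]
r9 m[φ4→L] = [T, T, F]
r9 m[φ5→Q] = [F, F, T]
r9 m[φ5→L] = [T, T, T]
r9 m[φ6→Q] = [T, T, T]
r9 m[φ6→L] = [T, F, T]
r9 m[φ7→G] = [T, T, T]
r9 m[φ7→P] = [F, T, T]
r9 m[G→φ0] = [T, T, T]
r9 m[G→φ1] = [F, T, T]
r9 m[G→φ3] = [F, T, T]
r9 m[G→φ7] = [F, T, T]
r9 m[P→φ0] = [F, T, F]
r9 m[P→φ4] = [F, T, T]
r9 m[P→φ7] = [F, T, F]
r9 m[Q→φ3] = [F, F, T]
r9 m[Q→φ5] = [T, T, T]
r9 m[Q→φ6] = [F, F, T]
r9 m[L→φ4] = [T, F, T]
r9 m[L→φ5] = [T, F, F]
r9 m[L→φ6] = [T, T, F]
r9 m[E→φ1] = [T, T, T]
r9 m[E→φ2] = [T, T, T]
r9 m[J→φ2] = [T, T, T]
fixed point reached at round 9
messages reach a fixed point at round 9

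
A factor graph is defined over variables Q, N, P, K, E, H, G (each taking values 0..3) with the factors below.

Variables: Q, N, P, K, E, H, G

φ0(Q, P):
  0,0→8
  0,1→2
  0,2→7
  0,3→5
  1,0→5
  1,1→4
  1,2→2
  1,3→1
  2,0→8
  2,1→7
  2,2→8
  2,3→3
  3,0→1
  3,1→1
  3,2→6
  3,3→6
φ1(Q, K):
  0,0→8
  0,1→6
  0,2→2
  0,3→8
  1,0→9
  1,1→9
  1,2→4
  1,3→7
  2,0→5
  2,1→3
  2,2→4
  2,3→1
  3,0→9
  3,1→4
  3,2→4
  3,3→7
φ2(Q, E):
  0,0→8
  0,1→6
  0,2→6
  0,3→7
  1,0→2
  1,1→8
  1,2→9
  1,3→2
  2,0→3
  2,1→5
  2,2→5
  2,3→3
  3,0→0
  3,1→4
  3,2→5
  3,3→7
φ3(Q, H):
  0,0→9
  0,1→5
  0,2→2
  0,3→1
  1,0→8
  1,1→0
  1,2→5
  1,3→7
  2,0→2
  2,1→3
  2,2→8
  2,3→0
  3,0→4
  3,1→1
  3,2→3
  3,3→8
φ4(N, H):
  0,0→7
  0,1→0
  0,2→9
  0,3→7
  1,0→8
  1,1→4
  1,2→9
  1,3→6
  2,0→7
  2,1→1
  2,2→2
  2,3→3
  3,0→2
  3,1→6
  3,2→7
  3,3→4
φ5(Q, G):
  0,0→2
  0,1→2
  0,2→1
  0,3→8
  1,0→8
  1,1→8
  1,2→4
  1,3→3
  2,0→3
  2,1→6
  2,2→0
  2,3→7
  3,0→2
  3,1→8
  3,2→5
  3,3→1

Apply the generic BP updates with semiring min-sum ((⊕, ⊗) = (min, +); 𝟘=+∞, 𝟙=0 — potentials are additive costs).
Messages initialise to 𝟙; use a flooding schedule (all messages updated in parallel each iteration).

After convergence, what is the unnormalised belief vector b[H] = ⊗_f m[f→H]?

b[H] = [11, 7, 11, 10]

init: all messages = 𝟙 over 4 values
r1 m[φ0→Q] = [2, 1, 3, 1]
r1 m[φ0→P] = [1, 1, 2, 1]
r1 m[φ1→Q] = [2, 4, 1, 4]
r1 m[φ1→K] = [5, 3, 2, 1]
r1 m[φ2→Q] = [6, 2, 3, 0]
r1 m[φ2→E] = [0, 4, 5, 2]
r1 m[φ3→Q] = [1, 0, 0, 1]
r1 m[φ3→H] = [2, 0, 2, 0]
r1 m[φ4→N] = [0, 4, 1, 2]
r1 m[φ4→H] = [2, 0, 2, 3]
r1 m[φ5→Q] = [1, 3, 0, 1]
r1 m[φ5→G] = [2, 2, 0, 1]
r1 m[Q→φ0] = [0, 0, 0, 0]
r1 m[Q→φ1] = [0, 0, 0, 0]
r1 m[Q→φ2] = [0, 0, 0, 0]
r1 m[Q→φ3] = [0, 0, 0, 0]
r1 m[Q→φ5] = [0, 0, 0, 0]
r1 m[N→φ4] = [0, 0, 0, 0]
r1 m[P→φ0] = [0, 0, 0, 0]
r1 m[K→φ1] = [0, 0, 0, 0]
r1 m[E→φ2] = [0, 0, 0, 0]
r1 m[H→φ3] = [0, 0, 0, 0]
r1 m[H→φ4] = [0, 0, 0, 0]
r1 m[G→φ5] = [0, 0, 0, 0]
r2 m[φ0→Q] = [2, 1, 3, 1]
r2 m[φ0→P] = [1, 1, 2, 1]
r2 m[φ1→Q] = [2, 4, 1, 4]
r2 m[φ1→K] = [5, 3, 2, 1]
r2 m[φ2→Q] = [6, 2, 3, 0]
r2 m[φ2→E] = [0, 4, 5, 2]
r2 m[φ3→Q] = [1, 0, 0, 1]
r2 m[φ3→H] = [2, 0, 2, 0]
r2 m[φ4→N] = [0, 4, 1, 2]
r2 m[φ4→H] = [2, 0, 2, 3]
r2 m[φ5→Q] = [1, 3, 0, 1]
r2 m[φ5→G] = [2, 2, 0, 1]
r2 m[Q→φ0] = [10, 9, 4, 6]
r2 m[Q→φ1] = [10, 6, 6, 3]
r2 m[Q→φ2] = [6, 8, 4, 7]
r2 m[Q→φ3] = [11, 10, 7, 6]
r2 m[Q→φ5] = [11, 7, 7, 6]
r2 m[N→φ4] = [0, 0, 0, 0]
r2 m[P→φ0] = [0, 0, 0, 0]
r2 m[K→φ1] = [0, 0, 0, 0]
r2 m[E→φ2] = [0, 0, 0, 0]
r2 m[H→φ3] = [2, 0, 2, 3]
r2 m[H→φ4] = [2, 0, 2, 0]
r2 m[G→φ5] = [0, 0, 0, 0]
r3 m[φ0→Q] = [2, 1, 3, 1]
r3 m[φ0→P] = [7, 7, 11, 7]
r3 m[φ1→Q] = [2, 4, 1, 4]
r3 m[φ1→K] = [11, 7, 7, 7]
r3 m[φ2→Q] = [6, 2, 3, 0]
r3 m[φ2→E] = [7, 9, 9, 7]
r3 m[φ3→Q] = [4, 0, 3, 1]
r3 m[φ3→H] = [9, 7, 9, 7]
r3 m[φ4→N] = [0, 4, 1, 4]
r3 m[φ4→H] = [2, 0, 2, 3]
r3 m[φ5→Q] = [1, 3, 0, 1]
r3 m[φ5→G] = [8, 13, 7, 7]
r3 m[Q→φ0] = [10, 9, 4, 6]
r3 m[Q→φ1] = [10, 6, 6, 3]
r3 m[Q→φ2] = [6, 8, 4, 7]
r3 m[Q→φ3] = [11, 10, 7, 6]
r3 m[Q→φ5] = [11, 7, 7, 6]
r3 m[N→φ4] = [0, 0, 0, 0]
r3 m[P→φ0] = [0, 0, 0, 0]
r3 m[K→φ1] = [0, 0, 0, 0]
r3 m[E→φ2] = [0, 0, 0, 0]
r3 m[H→φ3] = [2, 0, 2, 3]
r3 m[H→φ4] = [2, 0, 2, 0]
r3 m[G→φ5] = [0, 0, 0, 0]
r4 m[φ0→Q] = [2, 1, 3, 1]
r4 m[φ0→P] = [7, 7, 11, 7]
r4 m[φ1→Q] = [2, 4, 1, 4]
r4 m[φ1→K] = [11, 7, 7, 7]
r4 m[φ2→Q] = [6, 2, 3, 0]
r4 m[φ2→E] = [7, 9, 9, 7]
r4 m[φ3→Q] = [4, 0, 3, 1]
r4 m[φ3→H] = [9, 7, 9, 7]
r4 m[φ4→N] = [0, 4, 1, 4]
r4 m[φ4→H] = [2, 0, 2, 3]
r4 m[φ5→Q] = [1, 3, 0, 1]
r4 m[φ5→G] = [8, 13, 7, 7]
r4 m[Q→φ0] = [13, 9, 7, 6]
r4 m[Q→φ1] = [13, 6, 9, 3]
r4 m[Q→φ2] = [9, 8, 7, 7]
r4 m[Q→φ3] = [11, 10, 7, 6]
r4 m[Q→φ5] = [14, 7, 10, 6]
r4 m[N→φ4] = [0, 0, 0, 0]
r4 m[P→φ0] = [0, 0, 0, 0]
r4 m[K→φ1] = [0, 0, 0, 0]
r4 m[E→φ2] = [0, 0, 0, 0]
r4 m[H→φ3] = [2, 0, 2, 3]
r4 m[H→φ4] = [9, 7, 9, 7]
r4 m[G→φ5] = [0, 0, 0, 0]
r5 m[φ0→Q] = [2, 1, 3, 1]
r5 m[φ0→P] = [7, 7, 11, 10]
r5 m[φ1→Q] = [2, 4, 1, 4]
r5 m[φ1→K] = [12, 7, 7, 10]
r5 m[φ2→Q] = [6, 2, 3, 0]
r5 m[φ2→E] = [7, 11, 12, 10]
r5 m[φ3→Q] = [4, 0, 3, 1]
r5 m[φ3→H] = [9, 7, 9, 7]
r5 m[φ4→N] = [7, 11, 8, 11]
r5 m[φ4→H] = [2, 0, 2, 3]
r5 m[φ5→Q] = [1, 3, 0, 1]
r5 m[φ5→G] = [8, 14, 10, 7]
r5 m[Q→φ0] = [13, 9, 7, 6]
r5 m[Q→φ1] = [13, 6, 9, 3]
r5 m[Q→φ2] = [9, 8, 7, 7]
r5 m[Q→φ3] = [11, 10, 7, 6]
r5 m[Q→φ5] = [14, 7, 10, 6]
r5 m[N→φ4] = [0, 0, 0, 0]
r5 m[P→φ0] = [0, 0, 0, 0]
r5 m[K→φ1] = [0, 0, 0, 0]
r5 m[E→φ2] = [0, 0, 0, 0]
r5 m[H→φ3] = [2, 0, 2, 3]
r5 m[H→φ4] = [9, 7, 9, 7]
r5 m[G→φ5] = [0, 0, 0, 0]
r6 m[φ0→Q] = [2, 1, 3, 1]
r6 m[φ0→P] = [7, 7, 11, 10]
r6 m[φ1→Q] = [2, 4, 1, 4]
r6 m[φ1→K] = [12, 7, 7, 10]
r6 m[φ2→Q] = [6, 2, 3, 0]
r6 m[φ2→E] = [7, 11, 12, 10]
r6 m[φ3→Q] = [4, 0, 3, 1]
r6 m[φ3→H] = [9, 7, 9, 7]
r6 m[φ4→N] = [7, 11, 8, 11]
r6 m[φ4→H] = [2, 0, 2, 3]
r6 m[φ5→Q] = [1, 3, 0, 1]
r6 m[φ5→G] = [8, 14, 10, 7]
r6 m[Q→φ0] = [13, 9, 7, 6]
r6 m[Q→φ1] = [13, 6, 9, 3]
r6 m[Q→φ2] = [9, 8, 7, 7]
r6 m[Q→φ3] = [11, 10, 7, 6]
r6 m[Q→φ5] = [14, 7, 10, 6]
r6 m[N→φ4] = [0, 0, 0, 0]
r6 m[P→φ0] = [0, 0, 0, 0]
r6 m[K→φ1] = [0, 0, 0, 0]
r6 m[E→φ2] = [0, 0, 0, 0]
r6 m[H→φ3] = [2, 0, 2, 3]
r6 m[H→φ4] = [9, 7, 9, 7]
r6 m[G→φ5] = [0, 0, 0, 0]
fixed point reached at round 6
b[H] = ⊗ incoming = [11, 7, 11, 10]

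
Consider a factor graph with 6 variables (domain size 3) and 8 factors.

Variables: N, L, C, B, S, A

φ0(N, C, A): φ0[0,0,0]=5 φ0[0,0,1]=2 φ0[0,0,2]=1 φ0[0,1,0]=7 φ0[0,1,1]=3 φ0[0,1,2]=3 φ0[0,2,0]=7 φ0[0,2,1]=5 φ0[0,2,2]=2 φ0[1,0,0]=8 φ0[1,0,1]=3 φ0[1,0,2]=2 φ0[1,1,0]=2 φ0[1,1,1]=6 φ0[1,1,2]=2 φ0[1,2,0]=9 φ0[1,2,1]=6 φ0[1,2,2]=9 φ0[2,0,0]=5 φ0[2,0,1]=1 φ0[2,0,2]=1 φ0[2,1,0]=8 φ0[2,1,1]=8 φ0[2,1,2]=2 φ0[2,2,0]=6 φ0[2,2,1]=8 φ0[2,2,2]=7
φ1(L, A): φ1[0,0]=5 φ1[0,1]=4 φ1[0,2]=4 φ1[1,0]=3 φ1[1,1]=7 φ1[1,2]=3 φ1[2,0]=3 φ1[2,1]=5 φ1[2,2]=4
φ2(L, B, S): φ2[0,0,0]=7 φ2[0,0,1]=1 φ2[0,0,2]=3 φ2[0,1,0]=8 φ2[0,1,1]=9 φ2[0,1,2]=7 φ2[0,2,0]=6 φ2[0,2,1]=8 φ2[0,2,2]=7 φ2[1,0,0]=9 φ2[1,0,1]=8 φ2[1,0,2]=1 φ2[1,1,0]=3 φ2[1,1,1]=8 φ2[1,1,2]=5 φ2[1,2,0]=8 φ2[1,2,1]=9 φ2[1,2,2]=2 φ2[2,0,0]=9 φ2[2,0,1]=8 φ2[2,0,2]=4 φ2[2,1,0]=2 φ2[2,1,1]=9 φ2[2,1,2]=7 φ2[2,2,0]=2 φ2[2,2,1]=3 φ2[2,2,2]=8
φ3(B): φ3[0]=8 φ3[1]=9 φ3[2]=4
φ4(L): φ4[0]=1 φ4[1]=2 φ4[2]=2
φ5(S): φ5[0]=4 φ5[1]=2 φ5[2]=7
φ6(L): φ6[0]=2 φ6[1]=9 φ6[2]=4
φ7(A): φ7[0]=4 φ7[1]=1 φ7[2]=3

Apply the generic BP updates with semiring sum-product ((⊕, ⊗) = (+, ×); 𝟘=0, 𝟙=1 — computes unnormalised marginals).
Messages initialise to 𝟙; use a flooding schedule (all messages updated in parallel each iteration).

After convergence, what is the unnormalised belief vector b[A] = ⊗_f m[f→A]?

init: all messages = 𝟙 over 3 values
r1 m[φ0→N] = [35, 47, 46]
r1 m[φ0→C] = [28, 41, 59]
r1 m[φ0→A] = [57, 42, 29]
r1 m[φ1→L] = [13, 13, 12]
r1 m[φ1→A] = [11, 16, 11]
r1 m[φ2→L] = [56, 53, 52]
r1 m[φ2→B] = [50, 58, 53]
r1 m[φ2→S] = [54, 63, 44]
r1 m[φ3→B] = [8, 9, 4]
r1 m[φ4→L] = [1, 2, 2]
r1 m[φ5→S] = [4, 2, 7]
r1 m[φ6→L] = [2, 9, 4]
r1 m[φ7→A] = [4, 1, 3]
r1 m[N→φ0] = [1, 1, 1]
r1 m[L→φ1] = [1, 1, 1]
r1 m[L→φ2] = [1, 1, 1]
r1 m[L→φ4] = [1, 1, 1]
r1 m[L→φ6] = [1, 1, 1]
r1 m[C→φ0] = [1, 1, 1]
r1 m[B→φ2] = [1, 1, 1]
r1 m[B→φ3] = [1, 1, 1]
r1 m[S→φ2] = [1, 1, 1]
r1 m[S→φ5] = [1, 1, 1]
r1 m[A→φ0] = [1, 1, 1]
r1 m[A→φ1] = [1, 1, 1]
r1 m[A→φ7] = [1, 1, 1]
r2 m[φ0→N] = [35, 47, 46]
r2 m[φ0→C] = [28, 41, 59]
r2 m[φ0→A] = [57, 42, 29]
r2 m[φ1→L] = [13, 13, 12]
r2 m[φ1→A] = [11, 16, 11]
r2 m[φ2→L] = [56, 53, 52]
r2 m[φ2→B] = [50, 58, 53]
r2 m[φ2→S] = [54, 63, 44]
r2 m[φ3→B] = [8, 9, 4]
r2 m[φ4→L] = [1, 2, 2]
r2 m[φ5→S] = [4, 2, 7]
r2 m[φ6→L] = [2, 9, 4]
r2 m[φ7→A] = [4, 1, 3]
r2 m[N→φ0] = [1, 1, 1]
r2 m[L→φ1] = [112, 954, 416]
r2 m[L→φ2] = [26, 234, 96]
r2 m[L→φ4] = [1456, 6201, 2496]
r2 m[L→φ6] = [728, 1378, 1248]
r2 m[C→φ0] = [1, 1, 1]
r2 m[B→φ2] = [8, 9, 4]
r2 m[B→φ3] = [50, 58, 53]
r2 m[S→φ2] = [4, 2, 7]
r2 m[S→φ5] = [54, 63, 44]
r2 m[A→φ0] = [44, 16, 33]
r2 m[A→φ1] = [228, 42, 87]
r2 m[A→φ7] = [627, 672, 319]
r3 m[φ0→N] = [1194, 1505, 1438]
r3 m[φ0→C] = [1020, 1251, 1866]
r3 m[φ0→A] = [57, 42, 29]
r3 m[φ1→L] = [1656, 1239, 1242]
r3 m[φ1→A] = [4670, 9206, 4974]
r3 m[φ2→L] = [1655, 1295, 1595]
r3 m[φ2→B] = [22812, 24516, 24010]
r3 m[φ2→S] = [44014, 58466, 29456]
r3 m[φ3→B] = [8, 9, 4]
r3 m[φ4→L] = [1, 2, 2]
r3 m[φ5→S] = [4, 2, 7]
r3 m[φ6→L] = [2, 9, 4]
r3 m[φ7→A] = [4, 1, 3]
r3 m[N→φ0] = [1, 1, 1]
r3 m[L→φ1] = [112, 954, 416]
r3 m[L→φ2] = [26, 234, 96]
r3 m[L→φ4] = [1456, 6201, 2496]
r3 m[L→φ6] = [728, 1378, 1248]
r3 m[C→φ0] = [1, 1, 1]
r3 m[B→φ2] = [8, 9, 4]
r3 m[B→φ3] = [50, 58, 53]
r3 m[S→φ2] = [4, 2, 7]
r3 m[S→φ5] = [54, 63, 44]
r3 m[A→φ0] = [44, 16, 33]
r3 m[A→φ1] = [228, 42, 87]
r3 m[A→φ7] = [627, 672, 319]
r4 m[φ0→N] = [1194, 1505, 1438]
r4 m[φ0→C] = [1020, 1251, 1866]
r4 m[φ0→A] = [57, 42, 29]
r4 m[φ1→L] = [1656, 1239, 1242]
r4 m[φ1→A] = [4670, 9206, 4974]
r4 m[φ2→L] = [1655, 1295, 1595]
r4 m[φ2→B] = [22812, 24516, 24010]
r4 m[φ2→S] = [44014, 58466, 29456]
r4 m[φ3→B] = [8, 9, 4]
r4 m[φ4→L] = [1, 2, 2]
r4 m[φ5→S] = [4, 2, 7]
r4 m[φ6→L] = [2, 9, 4]
r4 m[φ7→A] = [4, 1, 3]
r4 m[N→φ0] = [1, 1, 1]
r4 m[L→φ1] = [3310, 23310, 12760]
r4 m[L→φ2] = [3312, 22302, 9936]
r4 m[L→φ4] = [5481360, 14440545, 7923960]
r4 m[L→φ6] = [2740680, 3209010, 3961980]
r4 m[C→φ0] = [1, 1, 1]
r4 m[B→φ2] = [8, 9, 4]
r4 m[B→φ3] = [22812, 24516, 24010]
r4 m[S→φ2] = [4, 2, 7]
r4 m[S→φ5] = [44014, 58466, 29456]
r4 m[A→φ0] = [18680, 9206, 14922]
r4 m[A→φ1] = [228, 42, 87]
r4 m[A→φ7] = [266190, 386652, 144246]
r5 m[φ0→N] = [536512, 686996, 660642]
r5 m[φ0→C] = [451164, 578516, 854470]
r5 m[φ0→A] = [57, 42, 29]
r5 m[φ1→L] = [1656, 1239, 1242]
r5 m[φ1→A] = [124760, 240210, 134210]
r5 m[φ2→L] = [1655, 1295, 1595]
r5 m[φ2→B] = [2279610, 2478114, 2417616]
r5 m[φ2→S] = [4398714, 5796648, 3003174]
r5 m[φ3→B] = [8, 9, 4]
r5 m[φ4→L] = [1, 2, 2]
r5 m[φ5→S] = [4, 2, 7]
r5 m[φ6→L] = [2, 9, 4]
r5 m[φ7→A] = [4, 1, 3]
r5 m[N→φ0] = [1, 1, 1]
r5 m[L→φ1] = [3310, 23310, 12760]
r5 m[L→φ2] = [3312, 22302, 9936]
r5 m[L→φ4] = [5481360, 14440545, 7923960]
r5 m[L→φ6] = [2740680, 3209010, 3961980]
r5 m[C→φ0] = [1, 1, 1]
r5 m[B→φ2] = [8, 9, 4]
r5 m[B→φ3] = [22812, 24516, 24010]
r5 m[S→φ2] = [4, 2, 7]
r5 m[S→φ5] = [44014, 58466, 29456]
r5 m[A→φ0] = [18680, 9206, 14922]
r5 m[A→φ1] = [228, 42, 87]
r5 m[A→φ7] = [266190, 386652, 144246]
r6 m[φ0→N] = [536512, 686996, 660642]
r6 m[φ0→C] = [451164, 578516, 854470]
r6 m[φ0→A] = [57, 42, 29]
r6 m[φ1→L] = [1656, 1239, 1242]
r6 m[φ1→A] = [124760, 240210, 134210]
r6 m[φ2→L] = [1655, 1295, 1595]
r6 m[φ2→B] = [2279610, 2478114, 2417616]
r6 m[φ2→S] = [4398714, 5796648, 3003174]
r6 m[φ3→B] = [8, 9, 4]
r6 m[φ4→L] = [1, 2, 2]
r6 m[φ5→S] = [4, 2, 7]
r6 m[φ6→L] = [2, 9, 4]
r6 m[φ7→A] = [4, 1, 3]
r6 m[N→φ0] = [1, 1, 1]
r6 m[L→φ1] = [3310, 23310, 12760]
r6 m[L→φ2] = [3312, 22302, 9936]
r6 m[L→φ4] = [5481360, 14440545, 7923960]
r6 m[L→φ6] = [2740680, 3209010, 3961980]
r6 m[C→φ0] = [1, 1, 1]
r6 m[B→φ2] = [8, 9, 4]
r6 m[B→φ3] = [2279610, 2478114, 2417616]
r6 m[S→φ2] = [4, 2, 7]
r6 m[S→φ5] = [4398714, 5796648, 3003174]
r6 m[A→φ0] = [499040, 240210, 402630]
r6 m[A→φ1] = [228, 42, 87]
r6 m[A→φ7] = [7111320, 10088820, 3892090]
r7 m[φ0→N] = [14299640, 18319100, 17591630]
r7 m[φ0→C] = [12034500, 15385660, 22790210]
r7 m[φ0→A] = [57, 42, 29]
r7 m[φ1→L] = [1656, 1239, 1242]
r7 m[φ1→A] = [124760, 240210, 134210]
r7 m[φ2→L] = [1655, 1295, 1595]
r7 m[φ2→B] = [2279610, 2478114, 2417616]
r7 m[φ2→S] = [4398714, 5796648, 3003174]
r7 m[φ3→B] = [8, 9, 4]
r7 m[φ4→L] = [1, 2, 2]
r7 m[φ5→S] = [4, 2, 7]
r7 m[φ6→L] = [2, 9, 4]
r7 m[φ7→A] = [4, 1, 3]
r7 m[N→φ0] = [1, 1, 1]
r7 m[L→φ1] = [3310, 23310, 12760]
r7 m[L→φ2] = [3312, 22302, 9936]
r7 m[L→φ4] = [5481360, 14440545, 7923960]
r7 m[L→φ6] = [2740680, 3209010, 3961980]
r7 m[C→φ0] = [1, 1, 1]
r7 m[B→φ2] = [8, 9, 4]
r7 m[B→φ3] = [2279610, 2478114, 2417616]
r7 m[S→φ2] = [4, 2, 7]
r7 m[S→φ5] = [4398714, 5796648, 3003174]
r7 m[A→φ0] = [499040, 240210, 402630]
r7 m[A→φ1] = [228, 42, 87]
r7 m[A→φ7] = [7111320, 10088820, 3892090]
r8 m[φ0→N] = [14299640, 18319100, 17591630]
r8 m[φ0→C] = [12034500, 15385660, 22790210]
r8 m[φ0→A] = [57, 42, 29]
r8 m[φ1→L] = [1656, 1239, 1242]
r8 m[φ1→A] = [124760, 240210, 134210]
r8 m[φ2→L] = [1655, 1295, 1595]
r8 m[φ2→B] = [2279610, 2478114, 2417616]
r8 m[φ2→S] = [4398714, 5796648, 3003174]
r8 m[φ3→B] = [8, 9, 4]
r8 m[φ4→L] = [1, 2, 2]
r8 m[φ5→S] = [4, 2, 7]
r8 m[φ6→L] = [2, 9, 4]
r8 m[φ7→A] = [4, 1, 3]
r8 m[N→φ0] = [1, 1, 1]
r8 m[L→φ1] = [3310, 23310, 12760]
r8 m[L→φ2] = [3312, 22302, 9936]
r8 m[L→φ4] = [5481360, 14440545, 7923960]
r8 m[L→φ6] = [2740680, 3209010, 3961980]
r8 m[C→φ0] = [1, 1, 1]
r8 m[B→φ2] = [8, 9, 4]
r8 m[B→φ3] = [2279610, 2478114, 2417616]
r8 m[S→φ2] = [4, 2, 7]
r8 m[S→φ5] = [4398714, 5796648, 3003174]
r8 m[A→φ0] = [499040, 240210, 402630]
r8 m[A→φ1] = [228, 42, 87]
r8 m[A→φ7] = [7111320, 10088820, 3892090]
fixed point reached at round 8
b[A] = ⊗ incoming = [28445280, 10088820, 11676270]

b[A] = [28445280, 10088820, 11676270]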